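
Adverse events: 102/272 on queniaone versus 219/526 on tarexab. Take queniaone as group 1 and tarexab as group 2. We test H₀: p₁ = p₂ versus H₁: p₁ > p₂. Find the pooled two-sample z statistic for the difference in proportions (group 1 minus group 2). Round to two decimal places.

p̂₁ = 102/272 = 0.3750, p̂₂ = 219/526 = 0.4163.
Pooled p̂ = (102+219)/(272+526) = 321/798 = 0.4023.
SE = √(p̂(1−p̂)(1/n₁+1/n₂)) = √(0.4023·0.5977·0.00557761) = √(0.00134111) = 0.0366.
z = (0.3750 − 0.4163)/0.0366 = -0.0413/0.0366 = -1.13.

z = -1.13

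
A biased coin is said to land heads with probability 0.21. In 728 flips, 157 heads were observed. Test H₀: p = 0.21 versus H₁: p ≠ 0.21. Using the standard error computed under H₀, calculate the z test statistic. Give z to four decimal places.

z = 0.3749

p̂ = 157/728 ≈ 0.215659.
Under H₀, SE = √(0.21·0.79/728) = √(0.000227885) = 0.015096.
z = (0.215659 − 0.21)/0.015096 = 0.005659/0.015096 = 0.3749.
p-value = 2·P(Z > 0.375) ≈ 0.7077.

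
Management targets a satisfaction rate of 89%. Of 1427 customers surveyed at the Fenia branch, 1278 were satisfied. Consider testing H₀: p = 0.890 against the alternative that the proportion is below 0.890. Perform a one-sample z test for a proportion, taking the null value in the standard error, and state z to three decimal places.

p̂ = 1278/1427 ≈ 0.895585.
Standard error under H₀: √(0.89×0.11/1427) = 0.008283.
z = (0.895585 − 0.89)/0.008283 = 0.005585/0.008283 = 0.674.
p-value = P(Z < 0.674) ≈ 0.7499.

z = 0.674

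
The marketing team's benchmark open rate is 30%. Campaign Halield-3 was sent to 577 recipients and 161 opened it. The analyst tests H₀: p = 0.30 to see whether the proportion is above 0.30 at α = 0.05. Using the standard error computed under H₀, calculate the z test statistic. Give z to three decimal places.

z = -1.099

p̂ = 161/577 ≈ 0.27903.
SE = √(p₀(1−p₀)/n) = √(0.21/577) = 0.01908.
z = (0.27903 − 0.3)/0.01908 = -0.02097/0.01908 = -1.099.
p-value = P(Z > -1.099) ≈ 0.8642. With α = 0.05, fail to reject H₀.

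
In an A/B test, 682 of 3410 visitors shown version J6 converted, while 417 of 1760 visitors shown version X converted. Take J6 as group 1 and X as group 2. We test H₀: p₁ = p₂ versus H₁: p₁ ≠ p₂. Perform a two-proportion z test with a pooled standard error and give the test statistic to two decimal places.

z = -3.08

p̂₁ = 682/3410 = 0.2000, p̂₂ = 417/1760 = 0.2369.
Pooled p̂ = (682+417)/(3410+1760) = 1099/5170 = 0.2126.
SE = √(0.167385 × 0.000861437) = 0.0120.
z = (0.2000 − 0.2369)/0.0120 = -0.0369/0.0120 = -3.08.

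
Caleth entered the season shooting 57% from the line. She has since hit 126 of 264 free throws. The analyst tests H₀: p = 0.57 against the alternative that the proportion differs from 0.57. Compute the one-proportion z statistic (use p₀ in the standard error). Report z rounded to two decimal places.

p̂ = 126/264 ≈ 0.4773.
SE = √(p₀(1−p₀)/n) = √(0.2451/264) = 0.0305.
z = (0.4773 − 0.57)/0.0305 = -0.0927/0.0305 = -3.04.
p-value = 2·P(Z > 3.043) ≈ 0.0023.

z = -3.04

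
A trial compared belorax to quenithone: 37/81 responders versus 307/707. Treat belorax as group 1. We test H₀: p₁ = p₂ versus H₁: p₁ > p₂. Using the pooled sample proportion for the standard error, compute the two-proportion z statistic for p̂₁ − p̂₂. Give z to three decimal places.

z = 0.388

p̂₁ = 37/81 = 0.45679, p̂₂ = 307/707 = 0.43423.
Pooled p̂ = (37+307)/(81+707) = 344/788 = 0.43655.
SE = √(0.245974 × 0.0137601) = 0.05818.
z = (0.45679 − 0.43423)/0.05818 = 0.02256/0.05818 = 0.388.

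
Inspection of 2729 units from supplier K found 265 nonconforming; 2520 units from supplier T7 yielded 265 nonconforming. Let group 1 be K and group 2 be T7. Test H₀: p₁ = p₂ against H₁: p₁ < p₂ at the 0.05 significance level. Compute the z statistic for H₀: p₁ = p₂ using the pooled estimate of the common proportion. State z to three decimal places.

p̂₁ = 265/2729 = 0.09711, p̂₂ = 265/2520 = 0.10516.
Pooled p̂ = (265+265)/(2729+2520) = 530/5249 = 0.10097.
SE = √(p̂(1−p̂)(1/n₁+1/n₂)) = √(0.10097·0.89903·0.00076326) = √(6.9286e-05) = 0.00832.
z = (0.09711 − 0.10516)/0.00832 = -0.00805/0.00832 = -0.968.
p-value = P(Z < -0.968) ≈ 0.1666, so at α = 0.05 we fail to reject H₀.

z = -0.968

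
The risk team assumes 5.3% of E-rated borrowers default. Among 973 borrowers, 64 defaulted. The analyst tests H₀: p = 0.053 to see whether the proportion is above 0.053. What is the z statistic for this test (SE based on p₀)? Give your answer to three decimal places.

p̂ = 64/973 = 0.065776.
Standard error under H₀: √(0.053×0.947/973) = 0.007182.
z = (0.065776 − 0.053)/0.007182 = 0.012776/0.007182 = 1.779.

z = 1.779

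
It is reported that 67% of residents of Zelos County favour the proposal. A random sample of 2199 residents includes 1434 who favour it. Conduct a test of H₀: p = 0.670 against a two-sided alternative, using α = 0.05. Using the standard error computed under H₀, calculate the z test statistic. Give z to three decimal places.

p̂ = 1434/2199 = 0.65211.
SE = √(p₀(1−p₀)/n) = √(0.2211/2199) = 0.01003.
z = (0.65211 − 0.67)/0.01003 = -0.01789/0.01003 = -1.784.
p-value = 2·P(Z > 1.784) ≈ 0.0745. With α = 0.05, fail to reject H₀.

z = -1.784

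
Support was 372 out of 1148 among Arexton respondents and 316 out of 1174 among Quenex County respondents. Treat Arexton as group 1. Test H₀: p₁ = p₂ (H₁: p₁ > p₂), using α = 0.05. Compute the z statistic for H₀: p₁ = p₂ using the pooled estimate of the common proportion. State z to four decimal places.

z = 2.8954

p̂₁ = 372/1148 = 0.324042, p̂₂ = 316/1174 = 0.269165.
Pooled p̂ = (372+316)/(1148+1174) = 688/2322 = 0.296296.
SE = √(0.208505 × 0.00172287) = 0.018953.
z = (0.324042 − 0.269165)/0.018953 = 0.054877/0.018953 = 2.8954.
p-value = P(Z > 2.895) ≈ 0.0019; since p < α = 0.05, reject H₀.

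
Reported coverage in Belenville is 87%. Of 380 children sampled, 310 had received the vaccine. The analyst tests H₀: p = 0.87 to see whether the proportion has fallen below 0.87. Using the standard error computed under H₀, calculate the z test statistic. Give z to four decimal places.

p̂ = 310/380 ≈ 0.815789.
Under H₀, SE = √(0.87·0.13/380) = √(0.000297632) = 0.017252.
z = (0.815789 − 0.87)/0.017252 = -0.054211/0.017252 = -3.1423.
p-value = P(Z < -3.142) ≈ 0.0008.

z = -3.1423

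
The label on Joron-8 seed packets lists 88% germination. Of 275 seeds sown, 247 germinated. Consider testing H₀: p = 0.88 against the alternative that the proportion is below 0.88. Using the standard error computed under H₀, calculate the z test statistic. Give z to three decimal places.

z = 0.928

p̂ = 247/275 ≈ 0.89818.
Standard error under H₀: √(0.88×0.12/275) = 0.01960.
z = (0.89818 − 0.88)/0.01960 = 0.01818/0.01960 = 0.928.
p-value = P(Z < 0.928) ≈ 0.8233.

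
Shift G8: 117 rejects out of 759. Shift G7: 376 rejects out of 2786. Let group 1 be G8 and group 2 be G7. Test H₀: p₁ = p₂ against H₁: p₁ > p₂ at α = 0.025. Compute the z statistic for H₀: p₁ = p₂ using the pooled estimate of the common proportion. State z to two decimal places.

z = 1.35

p̂₁ = 117/759 ≈ 0.1542, p̂₂ = 376/2786 ≈ 0.1350.
Pooled p̂ = (117+376)/(759+2786) = 493/3545 = 0.1391.
SE = √(p̂(1−p̂)(1/n₁+1/n₂)) = √(0.1391·0.8609·0.00167646) = √(0.000200721) = 0.0142.
z = (0.1542 − 0.1350)/0.0142 = 0.0192/0.0142 = 1.35.
p-value = P(Z > 1.354) ≈ 0.0878, so at α = 0.025 we fail to reject H₀.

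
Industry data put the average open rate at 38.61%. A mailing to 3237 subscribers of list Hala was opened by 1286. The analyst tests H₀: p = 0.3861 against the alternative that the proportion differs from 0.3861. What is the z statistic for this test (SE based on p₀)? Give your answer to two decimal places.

p̂ = 1286/3237 ≈ 0.39728.
Under H₀, SE = √(0.3861·0.6139/3237) = √(7.32242e-05) = 0.00856.
z = (0.39728 − 0.3861)/0.00856 = 0.01118/0.00856 = 1.31.

z = 1.31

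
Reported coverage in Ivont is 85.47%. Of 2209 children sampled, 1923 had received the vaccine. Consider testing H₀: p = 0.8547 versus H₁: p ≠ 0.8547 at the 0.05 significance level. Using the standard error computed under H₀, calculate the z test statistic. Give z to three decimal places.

p̂ = 1923/2209 = 0.87053.
Standard error under H₀: √(0.8547×0.1453/2209) = 0.00750.
z = (0.87053 − 0.8547)/0.00750 = 0.01583/0.00750 = 2.111.
p-value = 2·P(Z > 2.111) ≈ 0.0348; since p < α = 0.05, reject H₀.

z = 2.111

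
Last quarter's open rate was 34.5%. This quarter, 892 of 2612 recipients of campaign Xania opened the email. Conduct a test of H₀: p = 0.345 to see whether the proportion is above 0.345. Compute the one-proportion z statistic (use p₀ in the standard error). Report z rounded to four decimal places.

z = -0.3762

p̂ = 892/2612 = 0.341501.
SE = √(p₀(1−p₀)/n) = √(0.22597/2612) = 0.009301.
z = (0.341501 − 0.345)/0.009301 = -0.003499/0.009301 = -0.3762.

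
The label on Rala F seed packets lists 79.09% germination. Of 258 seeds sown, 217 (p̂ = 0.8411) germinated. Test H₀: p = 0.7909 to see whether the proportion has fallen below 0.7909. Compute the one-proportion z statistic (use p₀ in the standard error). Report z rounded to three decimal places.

p̂ = 217/258 = 0.84109.
Standard error under H₀: √(0.7909×0.2091/258) = 0.02532.
z = (0.84109 − 0.7909)/0.02532 = 0.05019/0.02532 = 1.982.
p-value = P(Z < 1.982) ≈ 0.9763.

z = 1.982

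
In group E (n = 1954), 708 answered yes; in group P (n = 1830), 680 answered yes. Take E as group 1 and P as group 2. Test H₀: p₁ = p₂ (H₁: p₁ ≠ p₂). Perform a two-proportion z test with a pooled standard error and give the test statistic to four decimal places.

z = -0.5901

p̂₁ = 708/1954 ≈ 0.362334, p̂₂ = 680/1830 ≈ 0.371585.
Pooled p̂ = (708+680)/(1954+1830) = 1388/3784 = 0.366808.
SE = √(p̂(1−p̂)(1/n₁+1/n₂)) = √(0.366808·0.633192·0.00105822) = √(0.000245782) = 0.015677.
z = (0.362334 − 0.371585)/0.015677 = -0.009251/0.015677 = -0.5901.
p-value = 2·P(Z > 0.590) ≈ 0.5551.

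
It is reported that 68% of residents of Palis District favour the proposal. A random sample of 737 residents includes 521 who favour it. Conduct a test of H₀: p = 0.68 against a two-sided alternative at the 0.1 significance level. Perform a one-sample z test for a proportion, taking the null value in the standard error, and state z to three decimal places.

p̂ = 521/737 = 0.70692.
SE = √(p₀(1−p₀)/n) = √(0.2176/737) = 0.01718.
z = (0.70692 − 0.68)/0.01718 = 0.02692/0.01718 = 1.567.
p-value = 2·P(Z > 1.567) ≈ 0.1172, so at α = 0.1 we fail to reject H₀.

z = 1.567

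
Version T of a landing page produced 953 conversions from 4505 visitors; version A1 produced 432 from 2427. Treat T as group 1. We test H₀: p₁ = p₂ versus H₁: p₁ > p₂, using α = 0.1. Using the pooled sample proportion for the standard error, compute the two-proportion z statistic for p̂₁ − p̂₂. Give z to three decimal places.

z = 3.332

p̂₁ = 953/4505 ≈ 0.211543, p̂₂ = 432/2427 ≈ 0.177998.
Pooled p̂ = (953+432)/(4505+2427) = 1385/6932 = 0.199798.
SE = √(0.159879 × 0.000634007) = 0.010068.
z = (0.211543 − 0.177998)/0.010068 = 0.033545/0.010068 = 3.332.
p-value = P(Z > 3.332) ≈ 0.0004; since p < α = 0.1, reject H₀.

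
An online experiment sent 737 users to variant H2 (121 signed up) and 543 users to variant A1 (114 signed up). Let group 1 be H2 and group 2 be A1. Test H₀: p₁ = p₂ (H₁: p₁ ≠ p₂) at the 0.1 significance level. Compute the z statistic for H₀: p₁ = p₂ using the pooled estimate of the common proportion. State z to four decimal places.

p̂₁ = 121/737 ≈ 0.164179, p̂₂ = 114/543 ≈ 0.209945.
Pooled p̂ = (121+114)/(737+543) = 235/1280 = 0.183594.
SE = √(0.149887 × 0.00319847) = 0.021895.
z = (0.164179 − 0.209945)/0.021895 = -0.045766/0.021895 = -2.0902.
p-value = 2·P(Z > 2.090) ≈ 0.0366; since p < α = 0.1, reject H₀.

z = -2.0902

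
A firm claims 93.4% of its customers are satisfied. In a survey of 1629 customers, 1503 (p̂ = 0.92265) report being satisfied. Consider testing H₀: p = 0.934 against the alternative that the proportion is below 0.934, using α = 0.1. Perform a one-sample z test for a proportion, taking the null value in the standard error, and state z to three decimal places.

p̂ = 1503/1629 = 0.922652.
Standard error under H₀: √(0.934×0.066/1629) = 0.006152.
z = (0.922652 − 0.934)/0.006152 = -0.011348/0.006152 = -1.845.
p-value = P(Z < -1.845) ≈ 0.0325. With α = 0.1, reject H₀.

z = -1.845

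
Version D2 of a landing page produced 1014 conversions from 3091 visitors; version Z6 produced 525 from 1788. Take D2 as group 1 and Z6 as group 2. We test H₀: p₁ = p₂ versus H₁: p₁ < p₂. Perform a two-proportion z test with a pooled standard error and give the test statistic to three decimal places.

z = 2.493

p̂₁ = 1014/3091 = 0.32805, p̂₂ = 525/1788 = 0.29362.
Pooled p̂ = (1014+525)/(3091+1788) = 1539/4879 = 0.31543.
SE = √(0.215935 × 0.000882804) = 0.01381.
z = (0.32805 − 0.29362)/0.01381 = 0.03443/0.01381 = 2.493.
p-value = P(Z < 2.493) ≈ 0.9937.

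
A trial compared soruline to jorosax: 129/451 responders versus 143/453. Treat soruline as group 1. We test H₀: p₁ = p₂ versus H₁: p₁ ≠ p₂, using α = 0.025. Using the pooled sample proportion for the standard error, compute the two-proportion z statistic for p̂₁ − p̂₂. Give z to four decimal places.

p̂₁ = 129/451 ≈ 0.286031, p̂₂ = 143/453 ≈ 0.315673.
Pooled p̂ = (129+143)/(451+453) = 272/904 = 0.300885.
SE = √(p̂(1−p̂)(1/n₁+1/n₂)) = √(0.300885·0.699115·0.0044248) = √(0.000930771) = 0.030509.
z = (0.286031 − 0.315673)/0.030509 = -0.029642/0.030509 = -0.9716.
p-value = 2·P(Z > 0.972) ≈ 0.3312. With α = 0.025, fail to reject H₀.

z = -0.9716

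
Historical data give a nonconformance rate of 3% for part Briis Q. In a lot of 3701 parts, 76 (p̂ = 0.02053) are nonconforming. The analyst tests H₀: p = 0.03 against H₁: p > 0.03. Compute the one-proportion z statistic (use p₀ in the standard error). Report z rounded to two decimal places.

p̂ = 76/3701 = 0.02053.
Under H₀, SE = √(0.03·0.97/3701) = √(7.86274e-06) = 0.00280.
z = (0.02053 − 0.03)/0.00280 = -0.00947/0.00280 = -3.38.
p-value = P(Z > -3.375) ≈ 0.9996.

z = -3.38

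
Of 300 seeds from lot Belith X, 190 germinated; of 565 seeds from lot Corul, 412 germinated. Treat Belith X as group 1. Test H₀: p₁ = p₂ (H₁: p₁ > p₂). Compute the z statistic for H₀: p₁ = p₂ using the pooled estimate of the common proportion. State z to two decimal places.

z = -2.92

p̂₁ = 190/300 = 0.63333, p̂₂ = 412/565 = 0.72920.
Pooled p̂ = (190+412)/(300+565) = 602/865 = 0.69595.
SE = √(0.211602 × 0.00510324) = 0.03286.
z = (0.63333 − 0.72920)/0.03286 = -0.09587/0.03286 = -2.92.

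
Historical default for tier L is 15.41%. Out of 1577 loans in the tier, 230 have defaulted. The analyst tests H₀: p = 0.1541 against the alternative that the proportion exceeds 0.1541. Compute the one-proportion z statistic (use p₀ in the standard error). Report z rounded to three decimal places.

z = -0.908

p̂ = 230/1577 ≈ 0.14585.
Standard error under H₀: √(0.1541×0.8459/1577) = 0.00909.
z = (0.14585 − 0.1541)/0.00909 = -0.00825/0.00909 = -0.908.
p-value = P(Z > -0.908) ≈ 0.8180.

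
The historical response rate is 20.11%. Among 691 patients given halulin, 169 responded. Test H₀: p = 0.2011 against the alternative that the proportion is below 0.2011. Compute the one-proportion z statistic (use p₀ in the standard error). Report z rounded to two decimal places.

z = 2.85

p̂ = 169/691 ≈ 0.24457.
Under H₀, SE = √(0.2011·0.7989/691) = √(0.000232502) = 0.01525.
z = (0.24457 − 0.2011)/0.01525 = 0.04347/0.01525 = 2.85.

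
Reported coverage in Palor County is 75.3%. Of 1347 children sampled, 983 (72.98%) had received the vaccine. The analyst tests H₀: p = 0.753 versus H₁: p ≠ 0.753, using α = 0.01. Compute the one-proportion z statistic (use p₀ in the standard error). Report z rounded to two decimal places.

p̂ = 983/1347 ≈ 0.72977.
SE = √(p₀(1−p₀)/n) = √(0.18599/1347) = 0.01175.
z = (0.72977 − 0.753)/0.01175 = -0.02323/0.01175 = -1.98.
p-value = 2·P(Z > 1.977) ≈ 0.0481; since p > α = 0.01, fail to reject H₀.

z = -1.98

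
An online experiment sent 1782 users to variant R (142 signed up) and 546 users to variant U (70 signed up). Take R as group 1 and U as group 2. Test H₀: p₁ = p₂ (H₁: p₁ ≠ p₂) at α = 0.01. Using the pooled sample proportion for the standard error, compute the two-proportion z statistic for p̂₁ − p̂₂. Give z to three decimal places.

z = -3.448

p̂₁ = 142/1782 = 0.07969, p̂₂ = 70/546 = 0.12821.
Pooled p̂ = (142+70)/(1782+546) = 212/2328 = 0.09107.
SE = √(p̂(1−p̂)(1/n₁+1/n₂)) = √(0.09107·0.90893·0.00239267) = √(0.000198047) = 0.01407.
z = (0.07969 − 0.12821)/0.01407 = -0.04852/0.01407 = -3.448.
Two-sided p-value ≈ 2·Φ(−3.448) = 0.0006. With α = 0.01, reject H₀.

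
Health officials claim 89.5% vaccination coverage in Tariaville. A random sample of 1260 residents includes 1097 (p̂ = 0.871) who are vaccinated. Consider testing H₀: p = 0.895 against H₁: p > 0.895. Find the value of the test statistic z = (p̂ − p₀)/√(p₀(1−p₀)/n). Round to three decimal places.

z = -2.821

p̂ = 1097/1260 ≈ 0.87063.
Standard error under H₀: √(0.895×0.105/1260) = 0.00864.
z = (0.87063 − 0.895)/0.00864 = -0.02437/0.00864 = -2.821.
p-value = P(Z > -2.821) ≈ 0.9976.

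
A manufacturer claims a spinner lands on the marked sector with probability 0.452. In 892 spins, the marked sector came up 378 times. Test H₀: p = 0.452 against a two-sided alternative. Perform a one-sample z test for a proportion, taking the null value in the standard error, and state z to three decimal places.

p̂ = 378/892 ≈ 0.42377.
SE = √(p₀(1−p₀)/n) = √(0.2477/892) = 0.01666.
z = (0.42377 − 0.452)/0.01666 = -0.02823/0.01666 = -1.694.
Two-sided p-value ≈ 2·Φ(−1.694) = 0.0902.

z = -1.694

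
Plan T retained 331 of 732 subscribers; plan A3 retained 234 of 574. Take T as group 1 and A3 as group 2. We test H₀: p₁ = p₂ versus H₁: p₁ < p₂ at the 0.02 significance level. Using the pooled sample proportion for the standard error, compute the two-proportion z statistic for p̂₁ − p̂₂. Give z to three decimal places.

p̂₁ = 331/732 ≈ 0.45219, p̂₂ = 234/574 ≈ 0.40767.
Pooled p̂ = (331+234)/(732+574) = 565/1306 = 0.43262.
SE = √(0.24546 × 0.00310828) = 0.02762.
z = (0.45219 − 0.40767)/0.02762 = 0.04452/0.02762 = 1.612.
p-value = P(Z < 1.612) ≈ 0.9465, so at α = 0.02 we fail to reject H₀.

z = 1.612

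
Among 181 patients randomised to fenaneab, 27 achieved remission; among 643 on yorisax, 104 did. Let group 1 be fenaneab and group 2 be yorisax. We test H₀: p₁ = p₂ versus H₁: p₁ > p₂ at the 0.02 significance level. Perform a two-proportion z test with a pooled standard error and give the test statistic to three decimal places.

p̂₁ = 27/181 ≈ 0.14917, p̂₂ = 104/643 ≈ 0.16174.
Pooled p̂ = (27+104)/(181+643) = 131/824 = 0.15898.
SE = √(p̂(1−p̂)(1/n₁+1/n₂)) = √(0.15898·0.84102·0.00708007) = √(0.000946646) = 0.03077.
z = (0.14917 − 0.16174)/0.03077 = -0.01257/0.03077 = -0.409.
p-value = P(Z > -0.409) ≈ 0.6586; since p > α = 0.02, fail to reject H₀.

z = -0.409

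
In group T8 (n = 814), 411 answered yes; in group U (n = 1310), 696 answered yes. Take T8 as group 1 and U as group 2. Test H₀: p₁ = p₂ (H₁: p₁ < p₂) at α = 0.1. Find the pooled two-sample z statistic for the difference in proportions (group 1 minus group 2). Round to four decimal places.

p̂₁ = 411/814 = 0.504914, p̂₂ = 696/1310 = 0.531298.
Pooled p̂ = (411+696)/(814+1310) = 1107/2124 = 0.521186.
SE = √(0.249551 × 0.00199186) = 0.022295.
z = (0.504914 − 0.531298)/0.022295 = -0.026384/0.022295 = -1.1834.
p-value = P(Z < -1.183) ≈ 0.1183. With α = 0.1, fail to reject H₀.

z = -1.1834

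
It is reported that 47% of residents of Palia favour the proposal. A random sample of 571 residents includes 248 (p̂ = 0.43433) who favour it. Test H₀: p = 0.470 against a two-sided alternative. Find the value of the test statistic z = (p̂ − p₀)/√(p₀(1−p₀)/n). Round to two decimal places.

p̂ = 248/571 = 0.4343.
SE = √(p₀(1−p₀)/n) = √(0.2491/571) = 0.0209.
z = (0.4343 − 0.47)/0.0209 = -0.0357/0.0209 = -1.71.
Two-sided p-value ≈ 2·Φ(−1.708) = 0.0876.

z = -1.71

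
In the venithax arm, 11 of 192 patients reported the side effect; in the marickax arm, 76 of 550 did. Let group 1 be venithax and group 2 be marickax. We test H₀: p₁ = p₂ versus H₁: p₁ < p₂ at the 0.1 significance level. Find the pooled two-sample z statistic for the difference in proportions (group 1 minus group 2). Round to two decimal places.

p̂₁ = 11/192 = 0.0573, p̂₂ = 76/550 = 0.1382.
Pooled p̂ = (11+76)/(192+550) = 87/742 = 0.1173.
SE = √(0.103503 × 0.00702652) = 0.0270.
z = (0.0573 − 0.1382)/0.0270 = -0.0809/0.0270 = -3.00.
p-value = P(Z < -3.000) ≈ 0.0014; since p < α = 0.1, reject H₀.

z = -3.00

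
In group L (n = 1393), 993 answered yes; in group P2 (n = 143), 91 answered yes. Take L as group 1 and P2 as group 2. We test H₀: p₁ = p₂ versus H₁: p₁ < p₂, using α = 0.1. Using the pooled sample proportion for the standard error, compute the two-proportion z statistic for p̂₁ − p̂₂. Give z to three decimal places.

z = 1.911

p̂₁ = 993/1393 = 0.71285, p̂₂ = 91/143 = 0.63636.
Pooled p̂ = (993+91)/(1393+143) = 1084/1536 = 0.70573.
SE = √(0.207676 × 0.00771088) = 0.04002.
z = (0.71285 − 0.63636)/0.04002 = 0.07649/0.04002 = 1.911.
p-value = P(Z < 1.911) ≈ 0.9720, so at α = 0.1 we fail to reject H₀.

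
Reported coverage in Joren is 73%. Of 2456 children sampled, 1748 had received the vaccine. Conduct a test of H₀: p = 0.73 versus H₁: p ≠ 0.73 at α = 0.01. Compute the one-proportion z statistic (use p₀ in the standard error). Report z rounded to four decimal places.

p̂ = 1748/2456 = 0.7117264.
SE = √(p₀(1−p₀)/n) = √(0.1971/2456) = 0.0089584.
z = (0.7117264 − 0.73)/0.0089584 = -0.0182736/0.0089584 = -2.0398.
Two-sided p-value ≈ 2·Φ(−2.040) = 0.0414. With α = 0.01, fail to reject H₀.

z = -2.0398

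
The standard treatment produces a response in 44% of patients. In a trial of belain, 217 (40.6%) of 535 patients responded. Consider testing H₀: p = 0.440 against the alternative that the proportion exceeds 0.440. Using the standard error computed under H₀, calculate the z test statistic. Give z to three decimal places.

z = -1.603

p̂ = 217/535 = 0.40561.
Standard error under H₀: √(0.44×0.56/535) = 0.02146.
z = (0.40561 − 0.44)/0.02146 = -0.03439/0.02146 = -1.603.
p-value = P(Z > -1.603) ≈ 0.9455.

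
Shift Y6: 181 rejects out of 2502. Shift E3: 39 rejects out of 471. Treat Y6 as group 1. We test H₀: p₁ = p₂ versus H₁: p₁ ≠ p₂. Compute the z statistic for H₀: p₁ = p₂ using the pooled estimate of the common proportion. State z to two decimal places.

p̂₁ = 181/2502 = 0.0723, p̂₂ = 39/471 = 0.0828.
Pooled p̂ = (181+39)/(2502+471) = 220/2973 = 0.0740.
SE = √(0.0685234 × 0.00252282) = 0.0131.
z = (0.0723 − 0.0828)/0.0131 = -0.0105/0.0131 = -0.80.

z = -0.80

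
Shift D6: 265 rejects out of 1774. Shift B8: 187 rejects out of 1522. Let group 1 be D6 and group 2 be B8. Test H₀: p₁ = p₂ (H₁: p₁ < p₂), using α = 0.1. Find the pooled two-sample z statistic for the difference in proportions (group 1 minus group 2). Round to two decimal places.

p̂₁ = 265/1774 ≈ 0.1494, p̂₂ = 187/1522 ≈ 0.1229.
Pooled p̂ = (265+187)/(1774+1522) = 452/3296 = 0.1371.
SE = √(0.11833 × 0.00122073) = 0.0120.
z = (0.1494 − 0.1229)/0.0120 = 0.0265/0.0120 = 2.21.
p-value = P(Z < 2.206) ≈ 0.9863, so at α = 0.1 we fail to reject H₀.

z = 2.21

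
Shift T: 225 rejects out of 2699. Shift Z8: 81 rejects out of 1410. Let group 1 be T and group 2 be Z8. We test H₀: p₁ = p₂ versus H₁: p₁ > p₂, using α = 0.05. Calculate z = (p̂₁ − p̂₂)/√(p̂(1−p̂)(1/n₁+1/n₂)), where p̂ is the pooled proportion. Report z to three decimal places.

p̂₁ = 225/2699 = 0.083364, p̂₂ = 81/1410 = 0.057447.
Pooled p̂ = (225+81)/(2699+1410) = 306/4109 = 0.074471.
SE = √(0.0689248 × 0.00107973) = 0.008627.
z = (0.083364 − 0.057447)/0.008627 = 0.025917/0.008627 = 3.004.
p-value = P(Z > 3.004) ≈ 0.0013. With α = 0.05, reject H₀.

z = 3.004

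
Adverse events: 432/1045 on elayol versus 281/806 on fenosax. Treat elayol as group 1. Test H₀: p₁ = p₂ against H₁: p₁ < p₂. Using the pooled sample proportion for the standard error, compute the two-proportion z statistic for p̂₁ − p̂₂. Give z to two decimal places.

z = 2.84

p̂₁ = 432/1045 = 0.4134, p̂₂ = 281/806 = 0.3486.
Pooled p̂ = (432+281)/(1045+806) = 713/1851 = 0.3852.
SE = √(0.23682 × 0.00219763) = 0.0228.
z = (0.4134 − 0.3486)/0.0228 = 0.0648/0.0228 = 2.84.
p-value = P(Z < 2.839) ≈ 0.9977.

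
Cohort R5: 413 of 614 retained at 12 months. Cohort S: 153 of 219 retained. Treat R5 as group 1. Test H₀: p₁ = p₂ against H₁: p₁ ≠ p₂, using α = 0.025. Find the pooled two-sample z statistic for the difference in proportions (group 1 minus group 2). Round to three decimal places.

p̂₁ = 413/614 = 0.67264, p̂₂ = 153/219 = 0.69863.
Pooled p̂ = (413+153)/(614+219) = 566/833 = 0.67947.
SE = √(0.21779 × 0.00619487) = 0.03673.
z = (0.67264 − 0.69863)/0.03673 = -0.02599/0.03673 = -0.708.
p-value = 2·P(Z > 0.708) ≈ 0.4792. With α = 0.025, fail to reject H₀.

z = -0.708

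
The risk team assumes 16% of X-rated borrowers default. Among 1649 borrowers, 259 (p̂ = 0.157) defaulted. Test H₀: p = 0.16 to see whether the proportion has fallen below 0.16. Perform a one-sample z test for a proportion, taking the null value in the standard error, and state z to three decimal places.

z = -0.325

p̂ = 259/1649 = 0.157065.
Standard error under H₀: √(0.16×0.84/1649) = 0.009028.
z = (0.157065 − 0.16)/0.009028 = -0.002935/0.009028 = -0.325.
p-value = P(Z < -0.325) ≈ 0.3725.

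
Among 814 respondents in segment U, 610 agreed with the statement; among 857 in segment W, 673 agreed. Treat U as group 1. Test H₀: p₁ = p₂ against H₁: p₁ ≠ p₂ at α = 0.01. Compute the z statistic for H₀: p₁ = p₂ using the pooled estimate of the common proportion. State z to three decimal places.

z = -1.738

p̂₁ = 610/814 = 0.749386, p̂₂ = 673/857 = 0.785298.
Pooled p̂ = (610+673)/(814+857) = 1283/1671 = 0.767804.
SE = √(0.178281 × 0.00239536) = 0.020665.
z = (0.749386 − 0.785298)/0.020665 = -0.035912/0.020665 = -1.738.
Two-sided p-value ≈ 2·Φ(−1.738) = 0.0822. With α = 0.01, fail to reject H₀.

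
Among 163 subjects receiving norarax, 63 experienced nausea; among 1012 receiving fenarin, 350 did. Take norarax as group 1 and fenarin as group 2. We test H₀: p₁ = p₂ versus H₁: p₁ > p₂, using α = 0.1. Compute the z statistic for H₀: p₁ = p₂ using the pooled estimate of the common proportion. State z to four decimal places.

p̂₁ = 63/163 = 0.386503, p̂₂ = 350/1012 = 0.345850.
Pooled p̂ = (63+350)/(163+1012) = 413/1175 = 0.351489.
SE = √(0.227945 × 0.00712311) = 0.040295.
z = (0.386503 − 0.345850)/0.040295 = 0.040653/0.040295 = 1.0089.
p-value = P(Z > 1.009) ≈ 0.1565; since p > α = 0.1, fail to reject H₀.

z = 1.0089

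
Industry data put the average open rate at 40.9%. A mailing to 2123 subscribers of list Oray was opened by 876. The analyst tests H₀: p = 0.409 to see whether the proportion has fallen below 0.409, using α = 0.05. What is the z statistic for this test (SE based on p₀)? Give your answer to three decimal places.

p̂ = 876/2123 = 0.412624.
Standard error under H₀: √(0.409×0.591/2123) = 0.010670.
z = (0.412624 − 0.409)/0.010670 = 0.003624/0.010670 = 0.340.
p-value = P(Z < 0.340) ≈ 0.6329; since p > α = 0.05, fail to reject H₀.

z = 0.340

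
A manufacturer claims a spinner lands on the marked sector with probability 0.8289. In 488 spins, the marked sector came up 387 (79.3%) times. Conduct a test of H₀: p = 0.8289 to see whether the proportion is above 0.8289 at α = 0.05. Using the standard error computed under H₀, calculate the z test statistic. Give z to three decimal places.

z = -2.104

p̂ = 387/488 = 0.79303.
Under H₀, SE = √(0.8289·0.1711/488) = √(0.000290625) = 0.01705.
z = (0.79303 − 0.8289)/0.01705 = -0.03587/0.01705 = -2.104.
p-value = P(Z > -2.104) ≈ 0.9823, so at α = 0.05 we fail to reject H₀.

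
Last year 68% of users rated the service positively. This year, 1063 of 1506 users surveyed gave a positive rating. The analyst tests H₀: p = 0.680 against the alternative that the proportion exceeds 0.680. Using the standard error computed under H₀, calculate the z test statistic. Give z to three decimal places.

z = 2.150

p̂ = 1063/1506 ≈ 0.70584.
Under H₀, SE = √(0.68·0.32/1506) = √(0.000144489) = 0.01202.
z = (0.70584 − 0.68)/0.01202 = 0.02584/0.01202 = 2.150.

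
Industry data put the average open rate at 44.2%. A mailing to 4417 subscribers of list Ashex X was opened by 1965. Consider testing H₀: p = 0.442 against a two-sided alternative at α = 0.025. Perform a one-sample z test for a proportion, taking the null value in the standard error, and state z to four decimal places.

z = 0.3844

p̂ = 1965/4417 = 0.444872.
Standard error under H₀: √(0.442×0.558/4417) = 0.007472.
z = (0.444872 − 0.442)/0.007472 = 0.002872/0.007472 = 0.3844.
Two-sided p-value ≈ 2·Φ(−0.384) = 0.7007. With α = 0.025, fail to reject H₀.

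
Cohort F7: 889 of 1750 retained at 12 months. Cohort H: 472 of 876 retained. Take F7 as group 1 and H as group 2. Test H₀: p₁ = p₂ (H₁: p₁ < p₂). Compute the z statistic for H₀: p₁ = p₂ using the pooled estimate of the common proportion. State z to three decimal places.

p̂₁ = 889/1750 ≈ 0.50800, p̂₂ = 472/876 ≈ 0.53881.
Pooled p̂ = (889+472)/(1750+876) = 1361/2626 = 0.51828.
SE = √(0.249666 × 0.00171298) = 0.02068.
z = (0.50800 − 0.53881)/0.02068 = -0.03081/0.02068 = -1.490.

z = -1.490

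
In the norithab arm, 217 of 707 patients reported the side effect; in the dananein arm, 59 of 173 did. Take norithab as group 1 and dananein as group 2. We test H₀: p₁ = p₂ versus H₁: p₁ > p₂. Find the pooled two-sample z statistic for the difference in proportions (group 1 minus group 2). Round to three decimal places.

z = -0.867

p̂₁ = 217/707 = 0.30693, p̂₂ = 59/173 = 0.34104.
Pooled p̂ = (217+59)/(707+173) = 276/880 = 0.31364.
SE = √(0.215269 × 0.00719477) = 0.03935.
z = (0.30693 − 0.34104)/0.03935 = -0.03411/0.03935 = -0.867.
p-value = P(Z > -0.867) ≈ 0.8070.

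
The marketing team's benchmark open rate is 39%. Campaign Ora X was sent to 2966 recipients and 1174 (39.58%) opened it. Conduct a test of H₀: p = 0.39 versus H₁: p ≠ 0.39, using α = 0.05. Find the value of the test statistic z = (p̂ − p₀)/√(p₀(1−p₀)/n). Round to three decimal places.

p̂ = 1174/2966 = 0.39582.
Under H₀, SE = √(0.39·0.61/2966) = √(8.0209e-05) = 0.00896.
z = (0.39582 − 0.39)/0.00896 = 0.00582/0.00896 = 0.650.
p-value = 2·P(Z > 0.650) ≈ 0.5158, so at α = 0.05 we fail to reject H₀.

z = 0.650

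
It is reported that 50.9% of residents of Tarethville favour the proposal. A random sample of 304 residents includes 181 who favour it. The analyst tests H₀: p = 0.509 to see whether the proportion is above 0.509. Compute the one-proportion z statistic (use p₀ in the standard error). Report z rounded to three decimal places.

p̂ = 181/304 ≈ 0.59539.
Standard error under H₀: √(0.509×0.491/304) = 0.02867.
z = (0.59539 − 0.509)/0.02867 = 0.08639/0.02867 = 3.013.

z = 3.013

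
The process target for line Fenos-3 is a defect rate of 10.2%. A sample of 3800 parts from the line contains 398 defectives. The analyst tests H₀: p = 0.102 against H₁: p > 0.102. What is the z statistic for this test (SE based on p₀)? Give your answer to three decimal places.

z = 0.557

p̂ = 398/3800 = 0.104737.
Under H₀, SE = √(0.102·0.898/3800) = √(2.41042e-05) = 0.004910.
z = (0.104737 − 0.102)/0.004910 = 0.002737/0.004910 = 0.557.
p-value = P(Z > 0.557) ≈ 0.2886.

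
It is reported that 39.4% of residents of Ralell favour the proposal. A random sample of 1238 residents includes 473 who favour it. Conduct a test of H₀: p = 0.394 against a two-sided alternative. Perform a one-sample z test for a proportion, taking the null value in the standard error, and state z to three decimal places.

p̂ = 473/1238 ≈ 0.38207.
SE = √(p₀(1−p₀)/n) = √(0.23876/1238) = 0.01389.
z = (0.38207 − 0.394)/0.01389 = -0.01193/0.01389 = -0.859.
Two-sided p-value ≈ 2·Φ(−0.859) = 0.3902.

z = -0.859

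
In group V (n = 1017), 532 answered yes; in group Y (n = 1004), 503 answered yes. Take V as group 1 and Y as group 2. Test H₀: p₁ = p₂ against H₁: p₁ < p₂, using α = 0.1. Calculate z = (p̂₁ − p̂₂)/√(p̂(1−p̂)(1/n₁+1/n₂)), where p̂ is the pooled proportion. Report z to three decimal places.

z = 0.994

p̂₁ = 532/1017 ≈ 0.52311, p̂₂ = 503/1004 ≈ 0.50100.
Pooled p̂ = (532+503)/(1017+1004) = 1035/2021 = 0.51212.
SE = √(p̂(1−p̂)(1/n₁+1/n₂)) = √(0.51212·0.48788·0.0019793) = √(0.000494534) = 0.02224.
z = (0.52311 − 0.50100)/0.02224 = 0.02211/0.02224 = 0.994.
p-value = P(Z < 0.994) ≈ 0.8400. With α = 0.1, fail to reject H₀.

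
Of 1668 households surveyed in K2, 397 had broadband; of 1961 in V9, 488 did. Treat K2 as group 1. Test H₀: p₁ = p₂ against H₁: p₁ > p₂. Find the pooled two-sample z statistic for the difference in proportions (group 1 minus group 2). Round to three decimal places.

z = -0.758

p̂₁ = 397/1668 ≈ 0.23801, p̂₂ = 488/1961 ≈ 0.24885.
Pooled p̂ = (397+488)/(1668+1961) = 885/3629 = 0.24387.
SE = √(0.184397 × 0.00110946) = 0.01430.
z = (0.23801 − 0.24885)/0.01430 = -0.01084/0.01430 = -0.758.
p-value = P(Z > -0.758) ≈ 0.7758.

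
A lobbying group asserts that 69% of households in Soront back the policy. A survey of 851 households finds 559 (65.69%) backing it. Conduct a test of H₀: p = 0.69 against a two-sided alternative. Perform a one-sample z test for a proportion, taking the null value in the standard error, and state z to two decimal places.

p̂ = 559/851 ≈ 0.65687.
Under H₀, SE = √(0.69·0.31/851) = √(0.000251351) = 0.01585.
z = (0.65687 − 0.69)/0.01585 = -0.03313/0.01585 = -2.09.

z = -2.09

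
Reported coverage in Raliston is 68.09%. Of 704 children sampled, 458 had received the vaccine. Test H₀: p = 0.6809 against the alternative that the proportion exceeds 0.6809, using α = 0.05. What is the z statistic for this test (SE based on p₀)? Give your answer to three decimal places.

z = -1.727

p̂ = 458/704 = 0.650568.
Under H₀, SE = √(0.6809·0.3191/704) = √(0.00030863) = 0.017568.
z = (0.650568 − 0.6809)/0.017568 = -0.030332/0.017568 = -1.727.
p-value = P(Z > -1.727) ≈ 0.9579. With α = 0.05, fail to reject H₀.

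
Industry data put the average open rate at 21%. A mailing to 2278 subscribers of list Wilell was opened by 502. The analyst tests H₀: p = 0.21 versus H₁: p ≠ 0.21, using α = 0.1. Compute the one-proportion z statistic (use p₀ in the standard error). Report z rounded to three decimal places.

z = 1.215

p̂ = 502/2278 = 0.220369.
SE = √(p₀(1−p₀)/n) = √(0.1659/2278) = 0.008534.
z = (0.220369 − 0.21)/0.008534 = 0.010369/0.008534 = 1.215.
p-value = 2·P(Z > 1.215) ≈ 0.2244, so at α = 0.1 we fail to reject H₀.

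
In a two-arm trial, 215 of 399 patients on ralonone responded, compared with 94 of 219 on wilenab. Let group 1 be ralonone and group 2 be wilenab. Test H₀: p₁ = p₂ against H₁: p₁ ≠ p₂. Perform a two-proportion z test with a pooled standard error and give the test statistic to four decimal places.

p̂₁ = 215/399 ≈ 0.538847, p̂₂ = 94/219 ≈ 0.429224.
Pooled p̂ = (215+94)/(399+219) = 309/618 = 0.500000.
SE = √(0.25 × 0.00707248) = 0.042049.
z = (0.538847 − 0.429224)/0.042049 = 0.109623/0.042049 = 2.6070.
Two-sided p-value ≈ 2·Φ(−2.607) = 0.0091.

z = 2.6070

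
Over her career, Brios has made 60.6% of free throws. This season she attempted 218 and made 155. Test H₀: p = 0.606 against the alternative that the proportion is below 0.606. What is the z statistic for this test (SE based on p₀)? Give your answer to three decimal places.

p̂ = 155/218 = 0.71101.
Standard error under H₀: √(0.606×0.394/218) = 0.03309.
z = (0.71101 − 0.606)/0.03309 = 0.10501/0.03309 = 3.173.

z = 3.173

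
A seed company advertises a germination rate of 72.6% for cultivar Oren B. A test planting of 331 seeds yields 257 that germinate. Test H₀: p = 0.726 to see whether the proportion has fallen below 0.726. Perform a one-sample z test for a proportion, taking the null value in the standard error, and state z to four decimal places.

z = 2.0573

p̂ = 257/331 = 0.776435.
SE = √(p₀(1−p₀)/n) = √(0.19892/331) = 0.024515.
z = (0.776435 − 0.726)/0.024515 = 0.050435/0.024515 = 2.0573.
p-value = P(Z < 2.057) ≈ 0.9802.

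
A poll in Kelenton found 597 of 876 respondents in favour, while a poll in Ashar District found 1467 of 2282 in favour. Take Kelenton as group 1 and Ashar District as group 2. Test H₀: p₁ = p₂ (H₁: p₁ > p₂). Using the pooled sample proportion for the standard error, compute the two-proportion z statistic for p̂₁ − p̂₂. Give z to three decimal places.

z = 2.044

p̂₁ = 597/876 = 0.68151, p̂₂ = 1467/2282 = 0.64286.
Pooled p̂ = (597+1467)/(876+2282) = 2064/3158 = 0.65358.
SE = √(p̂(1−p̂)(1/n₁+1/n₂)) = √(0.65358·0.34642·0.00157976) = √(0.00035768) = 0.01891.
z = (0.68151 − 0.64286)/0.01891 = 0.03865/0.01891 = 2.044.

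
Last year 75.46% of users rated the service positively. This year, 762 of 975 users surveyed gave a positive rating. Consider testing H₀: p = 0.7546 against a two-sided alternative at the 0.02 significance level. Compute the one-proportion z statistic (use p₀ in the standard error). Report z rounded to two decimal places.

p̂ = 762/975 ≈ 0.7815.
Under H₀, SE = √(0.7546·0.2454/975) = √(0.000189927) = 0.0138.
z = (0.7815 − 0.7546)/0.0138 = 0.0269/0.0138 = 1.95.
Two-sided p-value ≈ 2·Φ(−1.955) = 0.0506; since p > α = 0.02, fail to reject H₀.

z = 1.95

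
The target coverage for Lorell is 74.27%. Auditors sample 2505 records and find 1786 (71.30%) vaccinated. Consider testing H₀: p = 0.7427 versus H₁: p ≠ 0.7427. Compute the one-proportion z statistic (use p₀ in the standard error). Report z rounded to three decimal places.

z = -3.403

p̂ = 1786/2505 ≈ 0.712974.
SE = √(p₀(1−p₀)/n) = √(0.1911/2505) = 0.008734.
z = (0.712974 − 0.7427)/0.008734 = -0.029726/0.008734 = -3.403.
Two-sided p-value ≈ 2·Φ(−3.403) = 0.0007.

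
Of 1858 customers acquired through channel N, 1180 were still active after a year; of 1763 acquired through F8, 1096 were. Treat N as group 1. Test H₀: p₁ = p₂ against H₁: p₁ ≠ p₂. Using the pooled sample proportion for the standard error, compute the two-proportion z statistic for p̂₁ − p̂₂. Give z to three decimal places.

z = 0.836

p̂₁ = 1180/1858 ≈ 0.635091, p̂₂ = 1096/1763 ≈ 0.621668.
Pooled p̂ = (1180+1096)/(1858+1763) = 2276/3621 = 0.628556.
SE = √(0.233473 × 0.00110543) = 0.016065.
z = (0.635091 − 0.621668)/0.016065 = 0.013423/0.016065 = 0.836.
Two-sided p-value ≈ 2·Φ(−0.836) = 0.4034.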